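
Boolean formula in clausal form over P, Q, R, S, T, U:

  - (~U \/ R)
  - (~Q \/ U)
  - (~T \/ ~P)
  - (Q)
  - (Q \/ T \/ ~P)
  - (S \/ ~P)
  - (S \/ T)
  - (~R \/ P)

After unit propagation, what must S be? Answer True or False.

(Q) stands alone — Q = True.
(~Q \/ U) with Q = True leaves only U, so U = True.
(R \/ ~U): since U = True, the clause reduces to (R). R = True.
In (P \/ ~R), ~R is now false; P must hold, so P = True.
In (~T \/ ~P), ~P is now false; ~T must hold, so T = False.
(~P \/ S): since P = True, the clause reduces to (S). S = True.

True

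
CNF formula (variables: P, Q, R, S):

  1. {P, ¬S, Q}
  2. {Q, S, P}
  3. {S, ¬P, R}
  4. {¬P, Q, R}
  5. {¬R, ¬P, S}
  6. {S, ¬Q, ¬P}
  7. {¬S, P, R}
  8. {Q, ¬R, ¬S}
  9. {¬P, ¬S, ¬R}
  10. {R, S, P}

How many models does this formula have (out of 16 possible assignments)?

3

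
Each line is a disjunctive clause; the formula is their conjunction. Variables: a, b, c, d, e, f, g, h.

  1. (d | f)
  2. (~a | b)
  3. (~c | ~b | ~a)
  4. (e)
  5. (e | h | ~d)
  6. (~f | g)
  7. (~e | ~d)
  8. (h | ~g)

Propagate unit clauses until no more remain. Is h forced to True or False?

True

Unit clause (e) sets e = True.
In (~e | ~d), ~e is now false; ~d must hold, so d = False.
(d | f): since d = False, the clause reduces to (f). f = True.
In (g | ~f), ~f is now false; g must hold, so g = True.
In (~g | h), ~g is now false; h must hold, so h = True.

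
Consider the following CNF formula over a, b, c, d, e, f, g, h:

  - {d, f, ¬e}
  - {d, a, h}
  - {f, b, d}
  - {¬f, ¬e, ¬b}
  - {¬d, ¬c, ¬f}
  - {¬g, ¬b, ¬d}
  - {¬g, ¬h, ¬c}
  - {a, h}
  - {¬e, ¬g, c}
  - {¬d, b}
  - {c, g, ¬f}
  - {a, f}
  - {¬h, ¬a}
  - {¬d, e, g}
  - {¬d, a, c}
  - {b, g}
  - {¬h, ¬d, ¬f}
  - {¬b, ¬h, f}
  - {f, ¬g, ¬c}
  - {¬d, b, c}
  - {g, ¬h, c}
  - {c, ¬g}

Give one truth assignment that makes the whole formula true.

a=T, b=T, c=F, d=T, e=T, f=F, g=F, h=F

Set a = True and propagate.
  then h is forced to False.
Try b = True.
For the remaining variables, c = False, d = True, e = True, f = False, g = False works.
Every clause has at least one true literal under this assignment.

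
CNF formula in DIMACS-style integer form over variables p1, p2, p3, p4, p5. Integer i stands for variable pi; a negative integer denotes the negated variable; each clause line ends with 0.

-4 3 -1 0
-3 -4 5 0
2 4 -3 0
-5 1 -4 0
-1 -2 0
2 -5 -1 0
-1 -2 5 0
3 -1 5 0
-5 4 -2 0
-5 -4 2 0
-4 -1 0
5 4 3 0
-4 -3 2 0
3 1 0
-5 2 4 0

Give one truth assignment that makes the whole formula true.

Try p1 = False.
  then p3 is forced to True.
The remaining clauses are satisfied by p2 = True, p4 = False, p5 = False.

p1 = F  p2 = T  p3 = T  p4 = F  p5 = F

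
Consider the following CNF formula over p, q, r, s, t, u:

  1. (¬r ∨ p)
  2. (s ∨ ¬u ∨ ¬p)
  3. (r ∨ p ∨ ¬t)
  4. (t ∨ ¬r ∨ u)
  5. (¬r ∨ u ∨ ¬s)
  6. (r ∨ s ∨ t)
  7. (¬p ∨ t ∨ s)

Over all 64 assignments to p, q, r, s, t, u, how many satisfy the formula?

Case analysis on r and p:
  r=1, p=1: q free; 3 ways for (s,t,u) × 2^1 = 6.
  r=1, p=0: a clause becomes empty — 0.
  r=0, p=1: q free; 5 ways for (s,t,u) × 2^1 = 10.
  r=0, p=0: remaining (q,s,t,u) ∈ {(0,1,0,0); (0,1,0,1); (1,1,0,0); (1,1,0,1)} — 4.
Total: 6 + 0 + 10 + 4 = 20.

20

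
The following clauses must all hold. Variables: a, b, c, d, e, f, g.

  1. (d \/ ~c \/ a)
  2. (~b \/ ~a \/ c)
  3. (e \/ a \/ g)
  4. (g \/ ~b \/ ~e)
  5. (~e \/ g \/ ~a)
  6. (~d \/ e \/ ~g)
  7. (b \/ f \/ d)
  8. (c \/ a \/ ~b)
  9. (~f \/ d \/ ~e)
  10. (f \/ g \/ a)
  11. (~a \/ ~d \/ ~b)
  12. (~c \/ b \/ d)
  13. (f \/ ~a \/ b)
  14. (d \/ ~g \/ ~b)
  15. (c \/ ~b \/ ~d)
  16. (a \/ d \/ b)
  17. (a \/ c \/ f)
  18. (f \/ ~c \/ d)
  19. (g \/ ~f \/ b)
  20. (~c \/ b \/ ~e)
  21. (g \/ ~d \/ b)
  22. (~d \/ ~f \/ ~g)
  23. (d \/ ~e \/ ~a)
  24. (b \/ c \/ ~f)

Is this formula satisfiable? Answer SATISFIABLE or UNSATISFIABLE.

Branch on a: take a = True.
The remaining clauses are satisfied by b = True, c = True, d = False, e = False, f = True, g = False.
Every clause has at least one true literal under this assignment.
So a = T, b = T, c = T, d = F, e = F, f = T, g = F is a satisfying assignment.

SATISFIABLE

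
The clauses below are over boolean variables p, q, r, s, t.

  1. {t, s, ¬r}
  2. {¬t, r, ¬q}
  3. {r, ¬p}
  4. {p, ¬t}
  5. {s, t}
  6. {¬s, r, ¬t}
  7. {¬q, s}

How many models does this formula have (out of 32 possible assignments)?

9

Split on t, then r.
  t=T, r=T: remaining (p,q,s) ∈ {(T,F,F); (T,F,T); (T,T,T)} — 3.
  t=T, r=F: a clause becomes empty — 0.
  t=F, r=T: remaining (p,q,s) ∈ {(F,F,T); (F,T,T); (T,F,T); (T,T,T)} — 4.
  t=F, r=F: remaining (p,q,s) ∈ {(F,F,T); (F,T,T)} — 2.
Total: 3 + 0 + 4 + 2 = 9.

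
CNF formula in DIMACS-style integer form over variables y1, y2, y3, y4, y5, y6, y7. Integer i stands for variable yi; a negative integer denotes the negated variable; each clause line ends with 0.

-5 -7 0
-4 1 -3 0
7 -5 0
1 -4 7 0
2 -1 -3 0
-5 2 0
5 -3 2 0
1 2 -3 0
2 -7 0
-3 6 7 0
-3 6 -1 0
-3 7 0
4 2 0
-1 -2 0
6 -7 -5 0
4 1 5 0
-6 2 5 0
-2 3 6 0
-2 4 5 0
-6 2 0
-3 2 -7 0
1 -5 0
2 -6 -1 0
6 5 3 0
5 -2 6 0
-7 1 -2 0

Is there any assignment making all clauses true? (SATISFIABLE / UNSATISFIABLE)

UNSATISFIABLE

y2 = True:
  propagation gives y1=False, y5=False, y4=True, y3=False; an empty clause results — contradiction.
y2 = False:
  propagation gives y5=False, y3=False, y7=False, y4=True; an empty clause results — contradiction.
Every branch closes, so no satisfying assignment exists.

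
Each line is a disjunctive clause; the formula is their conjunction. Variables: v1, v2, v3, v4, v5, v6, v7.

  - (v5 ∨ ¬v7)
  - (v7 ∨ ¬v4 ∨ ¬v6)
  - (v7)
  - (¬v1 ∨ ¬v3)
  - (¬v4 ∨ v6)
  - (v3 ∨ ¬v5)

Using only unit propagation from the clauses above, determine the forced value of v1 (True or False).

False

(v7) is a unit clause: v7 = True.
From (v5 ∨ ¬v7) and v7 = True: v5 = True.
From (v3 ∨ ¬v5) and v5 = True: v3 = True.
(¬v1 ∨ ¬v3): since v3 = True, the clause reduces to (¬v1). v1 = False.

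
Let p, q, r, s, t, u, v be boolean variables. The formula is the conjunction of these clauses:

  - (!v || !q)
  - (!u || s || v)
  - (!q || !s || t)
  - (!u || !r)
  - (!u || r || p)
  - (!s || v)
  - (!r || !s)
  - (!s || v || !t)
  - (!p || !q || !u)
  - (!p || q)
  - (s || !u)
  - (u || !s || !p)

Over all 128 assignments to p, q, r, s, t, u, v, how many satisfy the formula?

Case analysis on s and u:
  s=T, u=T: a clause becomes empty — 0.
  s=T, u=F: remaining (p,q,r,t,v) ∈ {(F,F,F,F,T); (F,F,F,T,T)} — 2.
  s=F, u=T: a clause becomes empty — 0.
  s=F, u=F: r, t free; 4 ways for (p,q,v) × 2^2 = 16.
Total: 0 + 2 + 0 + 16 = 18.

18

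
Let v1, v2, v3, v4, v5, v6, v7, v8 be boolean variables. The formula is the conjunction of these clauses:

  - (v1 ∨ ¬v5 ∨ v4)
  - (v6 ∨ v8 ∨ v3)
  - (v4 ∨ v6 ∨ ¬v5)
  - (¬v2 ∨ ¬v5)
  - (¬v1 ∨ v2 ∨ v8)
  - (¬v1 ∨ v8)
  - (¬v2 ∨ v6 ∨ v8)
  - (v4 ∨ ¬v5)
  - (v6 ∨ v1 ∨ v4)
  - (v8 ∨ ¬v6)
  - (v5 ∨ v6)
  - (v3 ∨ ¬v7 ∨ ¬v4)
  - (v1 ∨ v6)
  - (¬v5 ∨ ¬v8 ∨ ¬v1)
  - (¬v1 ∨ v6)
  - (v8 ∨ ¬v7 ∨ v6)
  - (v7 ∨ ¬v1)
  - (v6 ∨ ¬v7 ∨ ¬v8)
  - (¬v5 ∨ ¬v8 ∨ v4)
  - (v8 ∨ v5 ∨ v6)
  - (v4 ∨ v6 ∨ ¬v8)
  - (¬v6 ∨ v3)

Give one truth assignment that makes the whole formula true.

v1=T  v2=F  v3=T  v4=F  v5=F  v6=T  v7=T  v8=T

Check each clause:
  1. (¬v5 ∨ v4 ∨ v1) — v1 is true.
  2. (v3 ∨ v8 ∨ v6) — v8 is true.
  3. (¬v5 ∨ v4 ∨ v6) — ¬v5 is true.
  4. (¬v2 ∨ ¬v5) — ¬v5 is true.
  5. (v2 ∨ ¬v1 ∨ v8) — v8 is true.
  6. (¬v1 ∨ v8) — v8 is true.
  7. (¬v2 ∨ v6 ∨ v8) — v8 is true.
  8. (v4 ∨ ¬v5) — ¬v5 is true.
  9. (v6 ∨ v1 ∨ v4) — v1 is true.
  10. (¬v6 ∨ v8) — v8 is true.
  11. (v5 ∨ v6) — v6 is true.
  12. (¬v7 ∨ v3 ∨ ¬v4) — v3 is true.
  13. (v1 ∨ v6) — v1 is true.
  14. (¬v5 ∨ ¬v8 ∨ ¬v1) — ¬v5 is true.
  15. (¬v1 ∨ v6) — v6 is true.
  16. (v8 ∨ v6 ∨ ¬v7) — v8 is true.
  17. (v7 ∨ ¬v1) — v7 is true.
  18. (v6 ∨ ¬v8 ∨ ¬v7) — v6 is true.
  19. (¬v5 ∨ ¬v8 ∨ v4) — ¬v5 is true.
  20. (v8 ∨ v5 ∨ v6) — v8 is true.
  21. (¬v8 ∨ v6 ∨ v4) — v6 is true.
  22. (¬v6 ∨ v3) — v3 is true.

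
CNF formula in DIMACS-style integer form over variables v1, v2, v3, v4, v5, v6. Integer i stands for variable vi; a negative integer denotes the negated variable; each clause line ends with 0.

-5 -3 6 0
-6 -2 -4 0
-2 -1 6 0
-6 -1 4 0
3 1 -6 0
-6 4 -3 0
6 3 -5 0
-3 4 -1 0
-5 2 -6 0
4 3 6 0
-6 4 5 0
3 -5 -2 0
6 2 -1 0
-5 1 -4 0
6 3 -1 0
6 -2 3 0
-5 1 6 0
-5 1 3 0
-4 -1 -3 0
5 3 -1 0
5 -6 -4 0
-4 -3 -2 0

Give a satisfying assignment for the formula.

v1 = F, v2 = F, v3 = F, v4 = T, v5 = F, v6 = F

Set v1 = False and propagate.
Set v2 = False and propagate.
The remaining clauses are satisfied by v3 = False, v4 = True, v5 = False, v6 = False.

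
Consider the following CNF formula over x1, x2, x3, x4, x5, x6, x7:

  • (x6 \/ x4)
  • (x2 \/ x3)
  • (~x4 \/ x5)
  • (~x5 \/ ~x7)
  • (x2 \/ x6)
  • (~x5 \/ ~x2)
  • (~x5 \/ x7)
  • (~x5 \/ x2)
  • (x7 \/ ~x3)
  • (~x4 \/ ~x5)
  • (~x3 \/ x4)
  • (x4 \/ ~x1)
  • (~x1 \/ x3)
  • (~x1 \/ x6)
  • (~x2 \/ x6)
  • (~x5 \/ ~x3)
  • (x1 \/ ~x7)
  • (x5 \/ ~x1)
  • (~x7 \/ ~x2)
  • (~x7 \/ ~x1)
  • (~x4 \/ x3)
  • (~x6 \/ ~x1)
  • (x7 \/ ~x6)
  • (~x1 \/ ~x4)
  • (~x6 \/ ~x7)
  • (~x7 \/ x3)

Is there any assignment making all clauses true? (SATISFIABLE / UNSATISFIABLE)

UNSATISFIABLE

x7 = True:
  propagation gives x5=False, x4=False, x6=True; an empty clause results — contradiction.
x7 = False:
  propagation gives x5=False, x4=False, x6=True; an empty clause results — contradiction.
Every branch closes, so no satisfying assignment exists.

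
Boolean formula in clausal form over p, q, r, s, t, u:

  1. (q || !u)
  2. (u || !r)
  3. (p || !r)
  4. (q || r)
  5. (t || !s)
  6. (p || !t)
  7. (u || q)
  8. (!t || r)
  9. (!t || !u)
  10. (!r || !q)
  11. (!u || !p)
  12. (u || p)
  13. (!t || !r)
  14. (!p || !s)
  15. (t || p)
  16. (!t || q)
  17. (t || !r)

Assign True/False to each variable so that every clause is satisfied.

p=True, q=True, r=False, s=False, t=False, u=False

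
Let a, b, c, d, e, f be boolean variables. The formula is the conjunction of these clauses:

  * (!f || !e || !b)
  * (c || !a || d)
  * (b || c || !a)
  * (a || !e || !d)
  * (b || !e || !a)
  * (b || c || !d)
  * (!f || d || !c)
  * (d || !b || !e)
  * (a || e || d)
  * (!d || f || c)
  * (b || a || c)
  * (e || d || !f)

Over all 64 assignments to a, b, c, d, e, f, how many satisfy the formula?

14

Case analysis on d and a:
  d=T, a=T: 6 of the 16 assignments to (b,c,e,f) work.
  d=T, a=F: 5 of the 16 assignments to (b,c,e,f) work.
  d=F, a=T: remaining (b,c,e,f) ∈ {(F,T,F,F); (T,T,F,F)} — 2.
  d=F, a=F: remaining (b,c,e,f) ∈ {(F,T,T,F)} — 1.
Total: 6 + 5 + 2 + 1 = 14.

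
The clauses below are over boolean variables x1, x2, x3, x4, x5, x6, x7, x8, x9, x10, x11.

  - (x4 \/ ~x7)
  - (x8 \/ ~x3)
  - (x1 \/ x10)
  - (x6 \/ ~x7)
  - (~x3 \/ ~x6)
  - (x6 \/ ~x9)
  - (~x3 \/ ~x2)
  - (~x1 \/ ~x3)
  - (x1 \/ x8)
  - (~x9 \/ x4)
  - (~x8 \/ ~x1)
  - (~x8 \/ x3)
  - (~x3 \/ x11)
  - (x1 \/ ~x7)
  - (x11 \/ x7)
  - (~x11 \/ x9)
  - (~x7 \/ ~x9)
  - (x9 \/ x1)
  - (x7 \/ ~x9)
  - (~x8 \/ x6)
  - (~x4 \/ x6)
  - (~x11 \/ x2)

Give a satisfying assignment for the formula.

x1=True, x2=True, x3=False, x4=True, x5=False, x6=True, x7=True, x8=False, x9=False, x10=True, x11=False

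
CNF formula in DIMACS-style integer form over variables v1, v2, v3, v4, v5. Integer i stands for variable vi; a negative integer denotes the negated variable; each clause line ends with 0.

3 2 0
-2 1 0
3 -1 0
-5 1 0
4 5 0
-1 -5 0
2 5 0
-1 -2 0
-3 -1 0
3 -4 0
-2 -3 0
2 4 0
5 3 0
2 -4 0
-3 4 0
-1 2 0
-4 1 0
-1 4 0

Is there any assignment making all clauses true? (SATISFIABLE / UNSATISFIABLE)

UNSATISFIABLE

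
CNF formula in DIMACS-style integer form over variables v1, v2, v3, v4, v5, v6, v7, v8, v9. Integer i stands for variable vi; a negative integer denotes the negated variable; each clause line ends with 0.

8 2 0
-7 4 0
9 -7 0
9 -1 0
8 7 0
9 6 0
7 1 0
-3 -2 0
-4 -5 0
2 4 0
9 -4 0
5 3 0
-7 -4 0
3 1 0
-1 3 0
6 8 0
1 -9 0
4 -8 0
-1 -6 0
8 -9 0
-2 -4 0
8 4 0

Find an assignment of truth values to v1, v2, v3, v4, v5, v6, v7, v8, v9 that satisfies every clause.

Set v1 = True and propagate.
  then v9 is forced to True.
  then v3 is forced to True.
  then v2 is forced to False.
  then v8 is forced to True.
  then v4 is forced to True.
  then v5 is forced to False.
  then v7 is forced to False.
  then v6 is forced to False.
Every clause has at least one true literal under this assignment.

v1=True, v2=False, v3=True, v4=True, v5=False, v6=False, v7=False, v8=True, v9=True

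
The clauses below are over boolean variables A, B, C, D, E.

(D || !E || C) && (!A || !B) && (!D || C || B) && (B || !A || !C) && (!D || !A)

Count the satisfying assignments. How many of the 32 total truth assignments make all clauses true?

13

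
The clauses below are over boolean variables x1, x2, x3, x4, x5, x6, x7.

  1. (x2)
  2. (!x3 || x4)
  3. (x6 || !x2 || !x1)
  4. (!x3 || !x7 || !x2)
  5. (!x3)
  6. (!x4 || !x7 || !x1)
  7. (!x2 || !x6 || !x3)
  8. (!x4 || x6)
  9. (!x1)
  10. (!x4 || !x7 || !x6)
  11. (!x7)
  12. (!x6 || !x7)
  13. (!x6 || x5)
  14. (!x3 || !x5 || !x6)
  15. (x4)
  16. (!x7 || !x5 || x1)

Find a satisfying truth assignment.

Unit propagation: (x2) forces x2 = True.
The clause (!x3) is unit: x3 must be False.
(!x1) is a unit clause, so x1 = False.
Unit propagation: (!x7) forces x7 = False.
(x4) is a unit clause, so x4 = True.
The clause (x6) is unit: x6 must be True.
The clause (x5) is unit: x5 must be True.
Check each clause:
  1. (x2) — x2 is true.
  2. (x4 || !x3) — x4 is true.
  3. (!x2 || !x1 || x6) — !x1 is true.
  4. (!x2 || !x7 || !x3) — !x7 is true.
  5. (!x3) — !x3 is true.
  6. (!x7 || !x1 || !x4) — !x7 is true.
  7. (!x3 || !x6 || !x2) — !x3 is true.
  8. (!x4 || x6) — x6 is true.
  9. (!x1) — !x1 is true.
  10. (!x7 || !x6 || !x4) — !x7 is true.
  11. (!x7) — !x7 is true.
  12. (!x7 || !x6) — !x7 is true.
  13. (!x6 || x5) — x5 is true.
  14. (!x6 || !x5 || !x3) — !x3 is true.
  15. (x4) — x4 is true.
  16. (!x5 || !x7 || x1) — !x7 is true.

x1 = F, x2 = T, x3 = F, x4 = T, x5 = T, x6 = T, x7 = F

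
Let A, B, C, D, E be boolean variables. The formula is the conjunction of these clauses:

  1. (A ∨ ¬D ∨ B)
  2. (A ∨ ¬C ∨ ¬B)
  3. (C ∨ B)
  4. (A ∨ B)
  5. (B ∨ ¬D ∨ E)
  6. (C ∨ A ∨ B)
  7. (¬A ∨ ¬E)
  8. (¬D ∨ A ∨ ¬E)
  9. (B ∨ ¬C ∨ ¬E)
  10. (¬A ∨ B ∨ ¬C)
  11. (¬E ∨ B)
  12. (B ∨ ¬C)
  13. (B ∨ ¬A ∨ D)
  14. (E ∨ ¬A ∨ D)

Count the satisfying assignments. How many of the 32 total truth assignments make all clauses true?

5

Satisfying assignments:
  A=F B=T C=F D=F E=F
  A=F B=T C=F D=F E=T
  A=F B=T C=F D=T E=F
  A=T B=T C=F D=T E=F
  A=T B=T C=T D=T E=F
That's 5 in total.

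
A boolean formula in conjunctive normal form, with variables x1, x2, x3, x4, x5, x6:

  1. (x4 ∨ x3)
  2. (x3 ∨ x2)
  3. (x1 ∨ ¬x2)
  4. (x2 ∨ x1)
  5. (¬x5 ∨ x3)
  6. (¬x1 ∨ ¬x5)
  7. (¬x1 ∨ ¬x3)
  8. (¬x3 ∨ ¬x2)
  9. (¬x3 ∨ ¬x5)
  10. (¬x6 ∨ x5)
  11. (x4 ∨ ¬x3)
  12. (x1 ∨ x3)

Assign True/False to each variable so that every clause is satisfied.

Pure literal: x4 appears only positively; assign x4 = True.
Pure literal: x6 appears only negated; assign x6 = False.
Try x1 = True.
  then x5 is forced to False.
  then x3 is forced to False.
  then x2 is forced to True.
Every clause has at least one true literal under this assignment.

x1 = True, x2 = True, x3 = False, x4 = True, x5 = False, x6 = False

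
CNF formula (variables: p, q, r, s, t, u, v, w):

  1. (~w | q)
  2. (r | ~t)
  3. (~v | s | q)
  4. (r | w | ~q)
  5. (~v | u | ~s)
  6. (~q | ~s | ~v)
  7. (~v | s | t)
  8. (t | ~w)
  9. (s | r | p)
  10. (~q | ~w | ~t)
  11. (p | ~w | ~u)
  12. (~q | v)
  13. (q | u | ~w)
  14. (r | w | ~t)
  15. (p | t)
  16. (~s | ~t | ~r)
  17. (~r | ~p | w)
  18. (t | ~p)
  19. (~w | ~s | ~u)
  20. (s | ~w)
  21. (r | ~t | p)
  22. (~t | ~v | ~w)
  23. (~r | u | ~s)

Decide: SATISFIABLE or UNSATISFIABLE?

SATISFIABLE

Branch on p: take p = False.
  then t is forced to True.
  then r is forced to True.
  then s is forced to False.
  then w is forced to False.
Try q = True.
  then v is forced to True.
u is now unconstrained; take u = False.
So p=F, q=T, r=T, s=F, t=T, u=F, v=T, w=F is a satisfying assignment.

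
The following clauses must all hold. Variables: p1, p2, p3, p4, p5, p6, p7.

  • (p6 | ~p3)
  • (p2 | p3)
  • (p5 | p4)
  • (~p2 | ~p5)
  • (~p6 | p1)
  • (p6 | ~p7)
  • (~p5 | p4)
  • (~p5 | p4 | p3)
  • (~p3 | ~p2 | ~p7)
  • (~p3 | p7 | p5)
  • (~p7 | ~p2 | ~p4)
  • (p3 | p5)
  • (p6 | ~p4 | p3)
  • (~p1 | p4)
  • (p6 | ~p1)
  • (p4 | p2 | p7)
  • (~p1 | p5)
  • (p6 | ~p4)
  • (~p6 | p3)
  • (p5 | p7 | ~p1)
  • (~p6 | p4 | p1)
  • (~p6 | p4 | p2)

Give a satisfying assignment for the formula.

p1=1, p2=0, p3=1, p4=1, p5=1, p6=1, p7=0

Try p1 = True.
  then p4 is forced to True.
  then p6 is forced to True.
  then p5 is forced to True.
  then p2 is forced to False.
  then p3 is forced to True.
p7 is now unconstrained; take p7 = False.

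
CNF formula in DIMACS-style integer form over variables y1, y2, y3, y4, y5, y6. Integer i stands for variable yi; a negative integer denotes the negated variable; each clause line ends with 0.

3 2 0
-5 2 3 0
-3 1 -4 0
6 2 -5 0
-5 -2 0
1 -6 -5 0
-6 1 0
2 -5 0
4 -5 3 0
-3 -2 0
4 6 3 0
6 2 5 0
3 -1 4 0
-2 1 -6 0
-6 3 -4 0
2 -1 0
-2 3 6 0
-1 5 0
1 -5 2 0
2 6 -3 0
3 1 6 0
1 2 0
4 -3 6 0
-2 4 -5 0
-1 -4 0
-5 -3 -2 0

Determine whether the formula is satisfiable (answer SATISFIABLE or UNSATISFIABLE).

UNSATISFIABLE

y2 = True:
  propagation gives y5=False, y3=False, y6=True, y1=True; an empty clause results — contradiction.
y2 = False:
  propagation gives y3=True, y5=False, y6=True, y1=True; an empty clause results — contradiction.
Every branch closes, so no satisfying assignment exists.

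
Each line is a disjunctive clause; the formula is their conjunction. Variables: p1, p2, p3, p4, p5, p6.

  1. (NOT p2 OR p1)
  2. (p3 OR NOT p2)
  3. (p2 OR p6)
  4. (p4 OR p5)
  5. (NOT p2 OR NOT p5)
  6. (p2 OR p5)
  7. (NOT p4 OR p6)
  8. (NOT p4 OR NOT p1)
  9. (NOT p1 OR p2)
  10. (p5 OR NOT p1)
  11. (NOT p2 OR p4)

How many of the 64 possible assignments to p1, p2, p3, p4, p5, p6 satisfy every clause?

4

The models are:
  p1=F p2=F p3=F p4=F p5=T p6=T
  p1=F p2=F p3=F p4=T p5=T p6=T
  p1=F p2=F p3=T p4=F p5=T p6=T
  p1=F p2=F p3=T p4=T p5=T p6=T
That's 4 in total.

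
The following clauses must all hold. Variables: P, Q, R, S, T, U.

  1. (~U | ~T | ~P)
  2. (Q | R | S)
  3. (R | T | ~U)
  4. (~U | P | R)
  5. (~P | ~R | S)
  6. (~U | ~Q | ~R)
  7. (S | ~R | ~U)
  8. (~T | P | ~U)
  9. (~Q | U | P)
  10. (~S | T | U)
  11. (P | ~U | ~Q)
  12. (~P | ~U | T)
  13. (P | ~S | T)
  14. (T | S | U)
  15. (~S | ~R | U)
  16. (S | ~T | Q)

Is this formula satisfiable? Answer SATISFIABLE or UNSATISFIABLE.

SATISFIABLE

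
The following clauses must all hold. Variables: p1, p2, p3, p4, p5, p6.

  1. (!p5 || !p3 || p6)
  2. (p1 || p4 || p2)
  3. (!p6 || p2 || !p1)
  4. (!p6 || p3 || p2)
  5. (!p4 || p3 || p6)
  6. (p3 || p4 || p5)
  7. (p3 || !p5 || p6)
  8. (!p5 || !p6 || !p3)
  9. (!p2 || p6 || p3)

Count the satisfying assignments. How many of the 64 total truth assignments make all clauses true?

Split on p3, then p6.
  p3=1, p6=1: 5 of the 16 assignments to (p1,p2,p4,p5) work.
  p3=1, p6=0: 7 of the 16 assignments to (p1,p2,p4,p5) work.
  p3=0, p6=1: p1 free; 3 ways for (p2,p4,p5) × 2^1 = 6.
  p3=0, p6=0: a clause becomes empty — 0.
Total: 5 + 7 + 6 + 0 = 18.

18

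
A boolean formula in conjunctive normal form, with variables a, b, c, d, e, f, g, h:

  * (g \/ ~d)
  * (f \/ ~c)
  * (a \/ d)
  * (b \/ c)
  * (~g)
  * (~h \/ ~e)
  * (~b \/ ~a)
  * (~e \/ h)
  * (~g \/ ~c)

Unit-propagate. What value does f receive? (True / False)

Unit clause (~g) sets g = False.
(~d \/ g) with g = False leaves only ~d, so d = False.
(d \/ a): since d = False, the clause reduces to (a). a = True.
(~a \/ ~b): since a = True, the clause reduces to (~b). b = False.
(c \/ b): since b = False, the clause reduces to (c). c = True.
(f \/ ~c): since c = True, the clause reduces to (f). f = True.

True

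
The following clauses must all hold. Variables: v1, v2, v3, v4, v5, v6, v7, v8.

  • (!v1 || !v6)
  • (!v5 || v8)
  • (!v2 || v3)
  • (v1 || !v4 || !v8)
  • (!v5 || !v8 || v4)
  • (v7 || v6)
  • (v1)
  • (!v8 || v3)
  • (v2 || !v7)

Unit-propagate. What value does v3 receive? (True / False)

Unit clause (v1) sets v1 = True.
From (!v1 || !v6) and v1 = True: v6 = False.
In (v7 || v6), v6 is now false; v7 must hold, so v7 = True.
(v2 || !v7) with v7 = True leaves only v2, so v2 = True.
From (!v2 || v3) and v2 = True: v3 = True.

True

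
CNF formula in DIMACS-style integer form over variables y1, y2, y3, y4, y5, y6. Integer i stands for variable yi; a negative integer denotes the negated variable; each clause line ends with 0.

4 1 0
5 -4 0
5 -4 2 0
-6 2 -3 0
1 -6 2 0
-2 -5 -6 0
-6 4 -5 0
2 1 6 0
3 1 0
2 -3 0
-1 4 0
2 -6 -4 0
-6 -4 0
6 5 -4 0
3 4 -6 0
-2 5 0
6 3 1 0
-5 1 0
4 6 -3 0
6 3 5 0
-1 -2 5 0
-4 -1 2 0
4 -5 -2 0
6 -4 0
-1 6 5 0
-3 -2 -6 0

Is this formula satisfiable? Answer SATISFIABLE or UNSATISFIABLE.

UNSATISFIABLE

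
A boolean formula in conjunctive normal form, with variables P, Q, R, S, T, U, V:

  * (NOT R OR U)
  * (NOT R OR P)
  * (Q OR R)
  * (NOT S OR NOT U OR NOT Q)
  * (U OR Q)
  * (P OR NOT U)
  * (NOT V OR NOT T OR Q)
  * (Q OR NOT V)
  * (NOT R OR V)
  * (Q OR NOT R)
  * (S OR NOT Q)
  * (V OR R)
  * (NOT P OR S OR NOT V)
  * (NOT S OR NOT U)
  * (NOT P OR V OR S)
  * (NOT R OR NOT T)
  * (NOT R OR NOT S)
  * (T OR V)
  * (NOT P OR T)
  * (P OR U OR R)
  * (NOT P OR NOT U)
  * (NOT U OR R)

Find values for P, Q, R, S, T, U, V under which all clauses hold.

P=1  Q=1  R=0  S=1  T=1  U=0  V=1

Set P = True and propagate.
  then T is forced to True.
  then R is forced to False.
  then Q is forced to True.
  then S is forced to True.
  then U is forced to False.
  then V is forced to True.
Every clause has at least one true literal under this assignment.
Check each clause:
  1. (NOT R OR U) — NOT R is true.
  2. (NOT R OR P) — P is true.
  3. (R OR Q) — Q is true.
  4. (NOT S OR NOT Q OR NOT U) — NOT U is true.
  5. (U OR Q) — Q is true.
  6. (P OR NOT U) — P is true.
  7. (Q OR NOT V OR NOT T) — Q is true.
  8. (NOT V OR Q) — Q is true.
  9. (V OR NOT R) — NOT R is true.
  10. (NOT R OR Q) — Q is true.
  11. (NOT Q OR S) — S is true.
  12. (V OR R) — V is true.
  13. (NOT V OR S OR NOT P) — S is true.
  14. (NOT U OR NOT S) — NOT U is true.
  15. (S OR V OR NOT P) — S is true.
  16. (NOT R OR NOT T) — NOT R is true.
  17. (NOT S OR NOT R) — NOT R is true.
  18. (V OR T) — T is true.
  19. (NOT P OR T) — T is true.
  20. (P OR R OR U) — P is true.
  21. (NOT P OR NOT U) — NOT U is true.
  22. (NOT U OR R) — NOT U is true.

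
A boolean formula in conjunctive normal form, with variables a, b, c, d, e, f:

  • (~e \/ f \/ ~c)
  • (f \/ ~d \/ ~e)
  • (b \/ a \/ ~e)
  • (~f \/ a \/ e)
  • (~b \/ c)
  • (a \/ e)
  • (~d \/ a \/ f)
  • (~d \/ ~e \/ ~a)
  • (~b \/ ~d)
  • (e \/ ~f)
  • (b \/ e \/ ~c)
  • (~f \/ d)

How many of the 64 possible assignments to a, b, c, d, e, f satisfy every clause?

4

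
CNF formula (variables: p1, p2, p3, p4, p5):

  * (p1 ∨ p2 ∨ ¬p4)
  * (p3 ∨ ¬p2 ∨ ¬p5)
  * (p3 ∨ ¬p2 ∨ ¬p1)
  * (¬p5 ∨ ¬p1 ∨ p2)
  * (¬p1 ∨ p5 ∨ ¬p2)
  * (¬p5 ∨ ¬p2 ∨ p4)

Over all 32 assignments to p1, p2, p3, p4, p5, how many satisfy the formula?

Case analysis on p2 and p1:
  p2=1, p1=1: remaining (p3,p4,p5) ∈ {(1,1,1)} — 1.
  p2=1, p1=0: 5 of the 8 assignments to (p3,p4,p5) work.
  p2=0, p1=1: remaining (p3,p4,p5) ∈ {(0,0,0); (0,1,0); (1,0,0); (1,1,0)} — 4.
  p2=0, p1=0: remaining (p3,p4,p5) ∈ {(0,0,0); (0,0,1); (1,0,0); (1,0,1)} — 4.
Total: 1 + 5 + 4 + 4 = 14.

14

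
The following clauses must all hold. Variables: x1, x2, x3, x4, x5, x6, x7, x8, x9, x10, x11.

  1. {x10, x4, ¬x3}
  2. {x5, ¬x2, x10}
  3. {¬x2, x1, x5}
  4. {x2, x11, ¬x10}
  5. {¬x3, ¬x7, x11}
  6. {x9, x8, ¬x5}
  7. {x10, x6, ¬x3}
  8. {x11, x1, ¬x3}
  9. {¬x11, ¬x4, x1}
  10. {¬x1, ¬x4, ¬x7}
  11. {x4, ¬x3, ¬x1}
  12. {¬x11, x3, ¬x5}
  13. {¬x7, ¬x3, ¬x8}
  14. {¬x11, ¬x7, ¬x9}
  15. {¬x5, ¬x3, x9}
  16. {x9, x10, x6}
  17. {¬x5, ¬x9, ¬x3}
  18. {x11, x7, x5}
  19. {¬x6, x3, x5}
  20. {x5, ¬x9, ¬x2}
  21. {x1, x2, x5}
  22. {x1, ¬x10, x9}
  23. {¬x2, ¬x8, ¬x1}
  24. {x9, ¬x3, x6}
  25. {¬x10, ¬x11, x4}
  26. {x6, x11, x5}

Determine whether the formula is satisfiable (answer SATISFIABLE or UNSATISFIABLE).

SATISFIABLE

Set x1 = False and propagate.
Set x2 = True and propagate.
  then x5 is forced to True.
Set x3 = False and propagate.
  then x11 is forced to False.
For the remaining variables, x4 = True, x6 = True, x7 = True, x8 = True, x9 = False, x10 = False works.
Every clause has at least one true literal under this assignment.
So x1=0, x2=1, x3=0, x4=1, x5=1, x6=1, x7=1, x8=1, x9=0, x10=0, x11=0 is a satisfying assignment.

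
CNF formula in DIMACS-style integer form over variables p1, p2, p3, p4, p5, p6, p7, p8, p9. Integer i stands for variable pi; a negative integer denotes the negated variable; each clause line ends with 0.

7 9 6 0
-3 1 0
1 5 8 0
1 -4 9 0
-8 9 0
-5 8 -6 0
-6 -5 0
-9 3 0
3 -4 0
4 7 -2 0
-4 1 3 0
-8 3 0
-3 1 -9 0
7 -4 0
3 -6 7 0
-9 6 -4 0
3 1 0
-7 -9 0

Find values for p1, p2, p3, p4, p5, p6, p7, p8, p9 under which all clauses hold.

Pure literal: p1 appears only positively; assign p1 = True.
Pure literal: p2 appears only negated; assign p2 = False.
Set p3 = True and propagate.
For the remaining variables, p4 = True, p5 = False, p6 = True, p7 = True, p8 = False, p9 = False works.
Every clause has at least one true literal under this assignment.

p1=True, p2=False, p3=True, p4=True, p5=False, p6=True, p7=True, p8=False, p9=False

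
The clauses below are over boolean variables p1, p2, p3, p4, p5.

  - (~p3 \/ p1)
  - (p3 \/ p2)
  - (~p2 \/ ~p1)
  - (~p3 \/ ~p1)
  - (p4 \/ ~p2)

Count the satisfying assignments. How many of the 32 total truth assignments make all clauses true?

Satisfying assignments:
  p1=0 p2=1 p3=0 p4=1 p5=0
  p1=0 p2=1 p3=0 p4=1 p5=1
That's 2 in total.

2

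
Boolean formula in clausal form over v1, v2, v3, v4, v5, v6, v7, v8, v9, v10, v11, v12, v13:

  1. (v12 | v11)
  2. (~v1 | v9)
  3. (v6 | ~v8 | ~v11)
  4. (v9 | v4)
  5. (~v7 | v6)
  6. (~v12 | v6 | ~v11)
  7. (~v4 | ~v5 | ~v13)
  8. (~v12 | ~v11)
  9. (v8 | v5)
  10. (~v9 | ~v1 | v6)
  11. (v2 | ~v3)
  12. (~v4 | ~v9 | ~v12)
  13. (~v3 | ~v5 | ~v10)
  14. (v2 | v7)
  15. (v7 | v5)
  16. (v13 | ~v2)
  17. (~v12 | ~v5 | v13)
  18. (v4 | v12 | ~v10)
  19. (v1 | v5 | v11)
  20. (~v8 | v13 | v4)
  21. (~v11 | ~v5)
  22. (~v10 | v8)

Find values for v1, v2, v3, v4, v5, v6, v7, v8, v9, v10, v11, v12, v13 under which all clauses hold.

v1=T, v2=F, v3=F, v4=F, v5=F, v6=T, v7=T, v8=T, v9=T, v10=F, v11=F, v12=T, v13=T

Check each clause:
  1. (v12 | v11) — v12 is true.
  2. (v9 | ~v1) — v9 is true.
  3. (~v11 | v6 | ~v8) — ~v11 is true.
  4. (v9 | v4) — v9 is true.
  5. (~v7 | v6) — v6 is true.
  6. (~v12 | v6 | ~v11) — ~v11 is true.
  7. (~v4 | ~v13 | ~v5) — ~v5 is true.
  8. (~v12 | ~v11) — ~v11 is true.
  9. (v8 | v5) — v8 is true.
  10. (v6 | ~v1 | ~v9) — v6 is true.
  11. (v2 | ~v3) — ~v3 is true.
  12. (~v4 | ~v12 | ~v9) — ~v4 is true.
  13. (~v5 | ~v10 | ~v3) — ~v5 is true.
  14. (v7 | v2) — v7 is true.
  15. (v7 | v5) — v7 is true.
  16. (~v2 | v13) — v13 is true.
  17. (v13 | ~v12 | ~v5) — ~v5 is true.
  18. (v12 | v4 | ~v10) — v12 is true.
  19. (v5 | v11 | v1) — v1 is true.
  20. (v4 | ~v8 | v13) — v13 is true.
  21. (~v5 | ~v11) — ~v5 is true.
  22. (v8 | ~v10) — v8 is true.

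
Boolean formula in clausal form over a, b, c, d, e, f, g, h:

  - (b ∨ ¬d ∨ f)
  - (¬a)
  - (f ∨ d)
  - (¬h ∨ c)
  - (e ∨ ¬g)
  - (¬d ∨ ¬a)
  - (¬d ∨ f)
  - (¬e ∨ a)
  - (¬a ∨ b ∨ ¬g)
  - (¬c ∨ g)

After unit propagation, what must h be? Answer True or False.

(¬a) stands alone — a = False.
(¬e ∨ a) with a = False leaves only ¬e, so e = False.
In (¬g ∨ e), e is now false; ¬g must hold, so g = False.
(¬c ∨ g): since g = False, the clause reduces to (¬c). c = False.
(c ∨ ¬h): since c = False, the clause reduces to (¬h). h = False.

False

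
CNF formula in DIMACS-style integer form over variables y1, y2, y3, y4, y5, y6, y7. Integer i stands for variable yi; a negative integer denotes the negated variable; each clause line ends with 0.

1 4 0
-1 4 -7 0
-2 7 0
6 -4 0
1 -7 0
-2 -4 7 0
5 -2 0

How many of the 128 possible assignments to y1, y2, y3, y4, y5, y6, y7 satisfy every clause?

22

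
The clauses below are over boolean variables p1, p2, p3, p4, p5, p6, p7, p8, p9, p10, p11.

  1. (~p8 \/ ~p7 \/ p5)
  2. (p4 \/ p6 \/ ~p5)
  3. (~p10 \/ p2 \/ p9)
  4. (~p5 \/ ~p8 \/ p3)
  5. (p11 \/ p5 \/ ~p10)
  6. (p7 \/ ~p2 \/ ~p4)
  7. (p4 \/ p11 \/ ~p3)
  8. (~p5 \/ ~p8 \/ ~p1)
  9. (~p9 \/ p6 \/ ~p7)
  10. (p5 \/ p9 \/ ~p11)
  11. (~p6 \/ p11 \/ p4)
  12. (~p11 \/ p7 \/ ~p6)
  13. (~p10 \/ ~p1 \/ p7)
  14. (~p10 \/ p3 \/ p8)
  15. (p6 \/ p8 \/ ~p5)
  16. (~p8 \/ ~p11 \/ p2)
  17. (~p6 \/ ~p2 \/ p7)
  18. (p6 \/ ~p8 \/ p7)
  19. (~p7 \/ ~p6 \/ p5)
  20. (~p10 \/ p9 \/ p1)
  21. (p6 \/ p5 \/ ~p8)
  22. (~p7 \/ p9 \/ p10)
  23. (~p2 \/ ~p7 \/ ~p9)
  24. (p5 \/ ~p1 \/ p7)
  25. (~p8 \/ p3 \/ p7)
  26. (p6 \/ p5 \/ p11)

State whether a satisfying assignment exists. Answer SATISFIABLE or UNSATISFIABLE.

Try p1 = True.
Set p2 = True and propagate.
Set p3 = True and propagate.
The remaining clauses are satisfied by p4 = True, p5 = True, p6 = True, p7 = True, p8 = False, p9 = False, p10 = True, p11 = False.
So p1 = T, p2 = T, p3 = T, p4 = T, p5 = T, p6 = T, p7 = T, p8 = F, p9 = F, p10 = T, p11 = F is a satisfying assignment.

SATISFIABLE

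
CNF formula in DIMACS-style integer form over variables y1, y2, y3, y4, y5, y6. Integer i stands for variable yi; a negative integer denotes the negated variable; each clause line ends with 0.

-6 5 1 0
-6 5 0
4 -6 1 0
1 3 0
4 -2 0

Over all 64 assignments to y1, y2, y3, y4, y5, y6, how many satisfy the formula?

26

Case analysis on y1 and y6:
  y1=T, y6=T: y3 free; 3 ways for (y2,y4,y5) × 2^1 = 6.
  y1=T, y6=F: y3, y5 free; 3 ways for (y2,y4) × 2^2 = 12.
  y1=F, y6=T: remaining (y2,y3,y4,y5) ∈ {(F,T,T,T); (T,T,T,T)} — 2.
  y1=F, y6=F: y5 free; 3 ways for (y2,y3,y4) × 2^1 = 6.
Total: 6 + 12 + 2 + 6 = 26.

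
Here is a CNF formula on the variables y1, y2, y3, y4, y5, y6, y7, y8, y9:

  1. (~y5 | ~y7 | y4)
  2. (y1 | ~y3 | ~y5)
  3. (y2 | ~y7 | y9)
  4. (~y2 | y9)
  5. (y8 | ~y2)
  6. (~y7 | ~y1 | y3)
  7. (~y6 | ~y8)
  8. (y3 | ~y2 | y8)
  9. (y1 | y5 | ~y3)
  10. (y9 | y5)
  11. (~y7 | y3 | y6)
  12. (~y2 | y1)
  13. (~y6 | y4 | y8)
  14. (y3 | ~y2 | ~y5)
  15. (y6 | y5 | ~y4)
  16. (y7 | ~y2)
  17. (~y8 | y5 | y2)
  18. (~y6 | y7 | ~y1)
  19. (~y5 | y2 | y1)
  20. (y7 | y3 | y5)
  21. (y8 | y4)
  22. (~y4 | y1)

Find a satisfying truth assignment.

y1=T  y2=F  y3=T  y4=F  y5=T  y6=F  y7=F  y8=T  y9=T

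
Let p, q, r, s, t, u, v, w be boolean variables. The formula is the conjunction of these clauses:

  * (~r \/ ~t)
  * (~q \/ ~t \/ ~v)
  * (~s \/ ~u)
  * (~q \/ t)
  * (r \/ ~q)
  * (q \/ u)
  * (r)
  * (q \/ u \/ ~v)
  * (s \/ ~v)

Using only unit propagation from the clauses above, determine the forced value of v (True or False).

False

(r) stands alone — r = True.
(~t \/ ~r): since r = True, the clause reduces to (~t). t = False.
(t \/ ~q) with t = False leaves only ~q, so q = False.
(q \/ u): since q = False, the clause reduces to (u). u = True.
From (~u \/ ~s) and u = True: s = False.
(s \/ ~v): since s = False, the clause reduces to (~v). v = False.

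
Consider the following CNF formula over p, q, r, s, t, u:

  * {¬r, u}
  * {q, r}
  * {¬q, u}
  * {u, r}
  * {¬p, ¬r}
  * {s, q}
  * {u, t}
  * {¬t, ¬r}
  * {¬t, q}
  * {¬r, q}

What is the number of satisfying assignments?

Case analysis on r and q:
  r=1, q=1: remaining (p,s,t,u) ∈ {(0,0,0,1); (0,1,0,1)} — 2.
  r=1, q=0: a clause becomes empty — 0.
  r=0, q=1: forces u=1; p, s, t free → 2^3 = 8.
  r=0, q=0: a clause becomes empty — 0.
Total: 2 + 0 + 8 + 0 = 10.

10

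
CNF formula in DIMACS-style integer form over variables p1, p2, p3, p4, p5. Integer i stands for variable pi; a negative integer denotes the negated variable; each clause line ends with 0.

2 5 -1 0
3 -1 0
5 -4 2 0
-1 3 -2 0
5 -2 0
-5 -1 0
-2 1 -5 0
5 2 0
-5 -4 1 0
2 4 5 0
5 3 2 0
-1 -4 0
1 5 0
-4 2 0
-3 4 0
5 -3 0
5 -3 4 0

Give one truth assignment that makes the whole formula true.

Branch on p1: take p1 = False.
  then p5 is forced to True.
  then p2 is forced to False.
  then p4 is forced to False.
  then p3 is forced to False.

p1 = F, p2 = F, p3 = F, p4 = F, p5 = T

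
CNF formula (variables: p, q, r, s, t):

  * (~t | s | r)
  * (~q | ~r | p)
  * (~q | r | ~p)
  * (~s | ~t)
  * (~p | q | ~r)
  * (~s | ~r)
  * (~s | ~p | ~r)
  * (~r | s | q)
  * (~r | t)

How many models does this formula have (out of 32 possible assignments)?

7

The models are:
  p=0 q=0 r=0 s=0 t=0
  p=0 q=0 r=0 s=1 t=0
  p=0 q=1 r=0 s=0 t=0
  p=0 q=1 r=0 s=1 t=0
  p=1 q=0 r=0 s=0 t=0
  p=1 q=0 r=0 s=1 t=0
  p=1 q=1 r=1 s=0 t=1
Count: 7.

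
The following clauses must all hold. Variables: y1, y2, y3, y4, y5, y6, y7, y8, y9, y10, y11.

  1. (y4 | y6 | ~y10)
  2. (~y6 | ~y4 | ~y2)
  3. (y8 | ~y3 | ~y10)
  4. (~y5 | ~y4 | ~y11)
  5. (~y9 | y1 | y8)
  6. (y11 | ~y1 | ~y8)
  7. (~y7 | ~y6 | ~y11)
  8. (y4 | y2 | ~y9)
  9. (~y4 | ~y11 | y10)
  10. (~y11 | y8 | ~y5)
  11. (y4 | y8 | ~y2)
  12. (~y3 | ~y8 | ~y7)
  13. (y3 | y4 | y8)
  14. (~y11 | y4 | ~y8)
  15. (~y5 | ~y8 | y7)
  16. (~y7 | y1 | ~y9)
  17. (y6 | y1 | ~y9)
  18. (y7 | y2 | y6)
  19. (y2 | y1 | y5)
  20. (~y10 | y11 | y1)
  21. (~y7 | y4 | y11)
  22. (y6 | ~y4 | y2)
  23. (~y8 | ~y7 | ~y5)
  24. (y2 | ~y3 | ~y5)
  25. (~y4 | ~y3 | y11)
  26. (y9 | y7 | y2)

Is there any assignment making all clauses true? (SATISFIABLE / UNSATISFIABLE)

SATISFIABLE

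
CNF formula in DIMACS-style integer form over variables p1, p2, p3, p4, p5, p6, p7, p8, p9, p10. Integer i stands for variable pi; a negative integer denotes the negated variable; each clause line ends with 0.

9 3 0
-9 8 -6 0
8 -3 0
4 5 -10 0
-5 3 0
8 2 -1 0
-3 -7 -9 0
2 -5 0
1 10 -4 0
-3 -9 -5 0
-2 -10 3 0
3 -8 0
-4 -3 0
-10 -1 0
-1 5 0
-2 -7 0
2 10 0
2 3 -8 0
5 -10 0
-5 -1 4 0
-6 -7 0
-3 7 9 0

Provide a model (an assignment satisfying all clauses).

p6 occurs only negated in the remaining clauses — set p6 = False.
Branch on p1: take p1 = False.
Branch on p2: take p2 = True.
  then p7 is forced to False.
Branch on p3: take p3 = True.
  then p8 is forced to True.
  then p4 is forced to False.
  then p9 is forced to True.
  then p5 is forced to False.
  then p10 is forced to False.
Every clause has at least one true literal under this assignment.

p1=False, p2=True, p3=True, p4=False, p5=False, p6=False, p7=False, p8=True, p9=True, p10=False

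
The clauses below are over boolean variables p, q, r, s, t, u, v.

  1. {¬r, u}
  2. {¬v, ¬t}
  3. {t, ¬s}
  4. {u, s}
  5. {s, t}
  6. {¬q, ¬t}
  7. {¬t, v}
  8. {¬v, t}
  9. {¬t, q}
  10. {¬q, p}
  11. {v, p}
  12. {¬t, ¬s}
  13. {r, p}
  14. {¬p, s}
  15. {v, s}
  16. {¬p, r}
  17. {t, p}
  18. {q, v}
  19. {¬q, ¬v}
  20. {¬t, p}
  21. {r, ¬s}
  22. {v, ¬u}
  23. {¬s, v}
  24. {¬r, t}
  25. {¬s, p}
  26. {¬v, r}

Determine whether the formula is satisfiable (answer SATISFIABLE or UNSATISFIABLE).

t = True:
  propagation gives v=False; an empty clause results — contradiction.
t = False:
  propagation gives s=False; an empty clause results — contradiction.
Every branch closes, so no satisfying assignment exists.

UNSATISFIABLE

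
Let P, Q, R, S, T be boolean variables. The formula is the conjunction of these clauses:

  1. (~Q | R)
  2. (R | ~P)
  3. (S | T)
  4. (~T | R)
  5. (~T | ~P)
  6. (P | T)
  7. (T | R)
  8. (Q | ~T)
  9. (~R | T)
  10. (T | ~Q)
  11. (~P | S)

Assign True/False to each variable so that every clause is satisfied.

P=F, Q=T, R=T, S=F, T=T

Check each clause:
  1. (R | ~Q) — R is true.
  2. (R | ~P) — R is true.
  3. (S | T) — T is true.
  4. (~T | R) — R is true.
  5. (~P | ~T) — ~P is true.
  6. (P | T) — T is true.
  7. (T | R) — R is true.
  8. (~T | Q) — Q is true.
  9. (T | ~R) — T is true.
  10. (~Q | T) — T is true.
  11. (S | ~P) — ~P is true.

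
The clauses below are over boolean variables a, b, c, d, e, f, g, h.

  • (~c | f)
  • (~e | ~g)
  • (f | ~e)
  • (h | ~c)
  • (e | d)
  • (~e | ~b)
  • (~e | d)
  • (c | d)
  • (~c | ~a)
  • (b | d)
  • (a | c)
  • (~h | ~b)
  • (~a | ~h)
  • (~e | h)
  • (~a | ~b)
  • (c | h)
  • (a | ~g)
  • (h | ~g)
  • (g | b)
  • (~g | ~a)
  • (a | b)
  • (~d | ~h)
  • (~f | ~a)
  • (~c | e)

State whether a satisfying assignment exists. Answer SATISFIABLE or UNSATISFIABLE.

a = True:
  propagation gives c=False, d=True, h=False; an empty clause results — contradiction.
a = False:
  propagation gives c=True, f=True, h=True, b=False; an empty clause results — contradiction.
Every branch closes, so no satisfying assignment exists.

UNSATISFIABLE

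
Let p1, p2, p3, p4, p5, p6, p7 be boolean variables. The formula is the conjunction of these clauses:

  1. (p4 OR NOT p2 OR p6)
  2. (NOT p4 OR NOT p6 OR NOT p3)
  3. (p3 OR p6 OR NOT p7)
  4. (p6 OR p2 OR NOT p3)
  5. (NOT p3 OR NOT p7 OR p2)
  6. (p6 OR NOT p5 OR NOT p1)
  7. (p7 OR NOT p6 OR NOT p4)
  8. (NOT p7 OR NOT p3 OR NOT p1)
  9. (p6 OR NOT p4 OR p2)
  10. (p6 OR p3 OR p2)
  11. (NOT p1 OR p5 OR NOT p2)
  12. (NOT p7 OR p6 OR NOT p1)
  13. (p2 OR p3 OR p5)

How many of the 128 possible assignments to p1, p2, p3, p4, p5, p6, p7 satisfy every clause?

30

Split on p6, then p2.
  p6=1, p2=1: 14 of the 32 assignments to (p1,p3,p4,p5,p7) work.
  p6=1, p2=0: p1 free; 5 ways for (p3,p4,p5,p7) × 2^1 = 10.
  p6=0, p2=1: p5 free; 3 ways for (p1,p3,p4,p7) × 2^1 = 6.
  p6=0, p2=0: a clause becomes empty — 0.
Total: 14 + 10 + 6 + 0 = 30.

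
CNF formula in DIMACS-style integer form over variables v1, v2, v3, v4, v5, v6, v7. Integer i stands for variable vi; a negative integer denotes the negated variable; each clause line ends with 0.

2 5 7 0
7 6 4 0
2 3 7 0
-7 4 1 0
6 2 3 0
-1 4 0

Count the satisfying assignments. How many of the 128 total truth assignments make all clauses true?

Split on v7, then v2.
  v7=T, v2=T: forces v4=T; v1, v3, v5, v6 free → 2^4 = 16.
  v7=T, v2=F: v1, v5 free; 3 ways for (v3,v4,v6) × 2^2 = 12.
  v7=F, v2=T: v3, v5 free; 5 ways for (v1,v4,v6) × 2^2 = 20.
  v7=F, v2=F: 5 of the 32 assignments to (v1,v3,v4,v5,v6) work.
Total: 16 + 12 + 20 + 5 = 53.

53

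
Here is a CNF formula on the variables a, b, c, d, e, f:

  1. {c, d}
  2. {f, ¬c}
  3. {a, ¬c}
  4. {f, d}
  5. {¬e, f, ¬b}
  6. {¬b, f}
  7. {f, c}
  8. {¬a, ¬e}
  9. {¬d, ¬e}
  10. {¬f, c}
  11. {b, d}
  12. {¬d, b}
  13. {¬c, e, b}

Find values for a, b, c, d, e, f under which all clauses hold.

a=1, b=1, c=1, d=0, e=0, f=1

Branch on a: take a = True.
  then e is forced to False.
Set b = True and propagate.
  then f is forced to True.
  then c is forced to True.
d is now unconstrained; take d = False.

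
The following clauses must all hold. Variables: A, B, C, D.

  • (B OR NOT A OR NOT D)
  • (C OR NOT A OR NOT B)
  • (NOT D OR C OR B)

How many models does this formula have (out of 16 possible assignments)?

Case analysis on B and A:
  B=T, A=T: remaining (C,D) ∈ {(T,F); (T,T)} — 2.
  B=T, A=F: remaining (C,D) ∈ {(F,F); (F,T); (T,F); (T,T)} — 4.
  B=F, A=T: remaining (C,D) ∈ {(F,F); (T,F)} — 2.
  B=F, A=F: remaining (C,D) ∈ {(F,F); (T,F); (T,T)} — 3.
Total: 2 + 4 + 2 + 3 = 11.

11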